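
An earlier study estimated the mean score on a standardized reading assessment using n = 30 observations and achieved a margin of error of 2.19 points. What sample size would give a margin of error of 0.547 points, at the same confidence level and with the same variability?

Margin of error scales as 1/√n, so n₂ = n₁·(E₁/E₂)².
n₂ = 30 × (2.19/0.547)² = 30 × 16.03 = 480.90
Round up: n₂ = 481.

481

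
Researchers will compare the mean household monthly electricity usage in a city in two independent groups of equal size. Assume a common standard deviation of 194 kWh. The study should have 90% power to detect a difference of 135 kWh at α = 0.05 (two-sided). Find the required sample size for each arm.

44 per group

For two equal groups, n per group = 2·((z_{α/2} + z_β)·σ/δ)².
z_{α/2} = 1.960; z_β = 1.282 (power 90%).
n = 2 × (3.242 × 194 / 135)² = 2 × 21.71 = 43.42
Round up: n = 44 per group.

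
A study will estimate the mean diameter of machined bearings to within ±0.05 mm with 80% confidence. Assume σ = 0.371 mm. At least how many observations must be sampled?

For a mean, the margin of error is E = z·σ/√n, so n = (zσ/E)².
At 80% confidence, z = 1.282.
n = (1.282 × 0.371 / 0.05)² = 90.49
Round up: n = 91.

91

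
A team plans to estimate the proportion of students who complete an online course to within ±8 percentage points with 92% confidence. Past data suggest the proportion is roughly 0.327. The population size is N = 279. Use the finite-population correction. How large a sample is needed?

For a proportion with margin E = 0.08 at 92% confidence, z = 1.751.
n = p̂(1−p̂)(z/E)² = 0.327 × 0.673 × (1.751/0.08)² = 105.43 — call this n₀.
Finite-population correction with N = 279: n = n₀ / (1 + (n₀−1)/N) = 105.43 / 1.374 = 76.73
Round up: n = 77.

77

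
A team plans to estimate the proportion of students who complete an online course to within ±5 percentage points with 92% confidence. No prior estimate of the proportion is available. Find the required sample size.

n = 307

For a proportion with margin E = 0.05 at 92% confidence, z = 1.751.
With no prior estimate, use p = 0.5, which maximizes p(1−p) at 0.25.
n = 0.25 × (z/E)² = 0.25 × (1.751/0.05)² = 306.60
Round up: n = 307.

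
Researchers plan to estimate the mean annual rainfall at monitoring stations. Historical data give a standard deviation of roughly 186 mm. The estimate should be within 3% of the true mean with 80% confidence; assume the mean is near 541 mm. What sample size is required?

216

For a mean, the margin of error is E = z·σ/√n, so n = (zσ/E)².
At 80% confidence, z = 1.282.
E = 3% of 541 = 16.23 mm.
n = (1.282 × 186 / 16.23)² = 215.86
Round up: n = 216.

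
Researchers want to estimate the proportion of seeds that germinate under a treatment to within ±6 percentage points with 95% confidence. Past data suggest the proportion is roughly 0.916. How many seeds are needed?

For a proportion with margin E = 0.06 at 95% confidence, z = 1.960.
n = p̂(1−p̂)(z/E)² = 0.916 × 0.084 × (1.960/0.06)² = 82.11
Round up: n = 83.

83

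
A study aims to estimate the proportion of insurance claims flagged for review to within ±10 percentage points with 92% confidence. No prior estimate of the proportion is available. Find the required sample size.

n = 77

For a proportion with margin E = 0.1 at 92% confidence, z = 1.751.
With no prior estimate, use p = 0.5, which maximizes p(1−p) at 0.25.
n = 0.25 × (z/E)² = 0.25 × (1.751/0.1)² = 76.65
Round up: n = 77.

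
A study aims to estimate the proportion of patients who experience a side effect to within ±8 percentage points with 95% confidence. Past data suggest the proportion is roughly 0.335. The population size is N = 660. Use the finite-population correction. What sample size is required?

112

For a proportion with margin E = 0.08 at 95% confidence, z = 1.960.
n = p̂(1−p̂)(z/E)² = 0.335 × 0.665 × (1.960/0.08)² = 133.72 — call this n₀.
Finite-population correction with N = 660: n = n₀ / (1 + (n₀−1)/N) = 133.72 / 1.201 = 111.34
Round up: n = 112.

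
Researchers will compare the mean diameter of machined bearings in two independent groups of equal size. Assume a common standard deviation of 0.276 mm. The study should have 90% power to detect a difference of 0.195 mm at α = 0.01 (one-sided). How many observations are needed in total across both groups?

106 total

For two equal groups, n per group = 2·((z_α + z_β)·σ/δ)².
z_α = 2.326; z_β = 1.282 (power 90%).
n = 2 × (3.608 × 0.276 / 0.195)² = 2 × 26.08 = 52.16
Round up: n = 53 per group.
Total across both groups: 2 × 53 = 106.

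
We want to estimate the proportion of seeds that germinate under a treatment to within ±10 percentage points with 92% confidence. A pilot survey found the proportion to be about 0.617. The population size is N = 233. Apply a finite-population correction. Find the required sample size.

56

For a proportion with margin E = 0.1 at 92% confidence, z = 1.751.
n = p̂(1−p̂)(z/E)² = 0.617 × 0.383 × (1.751/0.1)² = 72.45 — call this n₀.
Finite-population correction with N = 233: n = n₀ / (1 + (n₀−1)/N) = 72.45 / 1.307 = 55.43
Round up: n = 56.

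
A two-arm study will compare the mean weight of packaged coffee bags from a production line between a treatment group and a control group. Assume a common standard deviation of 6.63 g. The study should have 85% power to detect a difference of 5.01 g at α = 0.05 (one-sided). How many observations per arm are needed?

For two equal groups, n per group = 2·((z_α + z_β)·σ/δ)².
z_α = 1.645; z_β = 1.036 (power 85%).
n = 2 × (2.681 × 6.63 / 5.01)² = 2 × 12.59 = 25.18
Round up: n = 26 per group.

26 per group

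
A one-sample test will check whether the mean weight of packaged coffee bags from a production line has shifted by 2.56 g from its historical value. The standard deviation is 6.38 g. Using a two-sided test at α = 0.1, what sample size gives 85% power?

45

For a one-sample z-test, n = ((z_{α/2} + z_β)·σ/δ)².
z_{α/2} = 1.645 (two-sided α = 0.1); z_β = 1.036 (power 85% → β = 0.15).
n = (2.681 × 6.38 / 2.56)² = 44.64
Round up: n = 45.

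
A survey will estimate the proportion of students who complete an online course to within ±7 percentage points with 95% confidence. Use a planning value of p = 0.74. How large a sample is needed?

151

For a proportion with margin E = 0.07 at 95% confidence, z = 1.960.
n = p̂(1−p̂)(z/E)² = 0.74 × 0.26 × (1.960/0.07)² = 150.84
Round up: n = 151.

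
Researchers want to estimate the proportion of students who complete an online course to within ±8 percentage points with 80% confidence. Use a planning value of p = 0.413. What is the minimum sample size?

63

For a proportion with margin E = 0.08 at 80% confidence, z = 1.282.
n = p̂(1−p̂)(z/E)² = 0.413 × 0.587 × (1.282/0.08)² = 62.26
Round up: n = 63.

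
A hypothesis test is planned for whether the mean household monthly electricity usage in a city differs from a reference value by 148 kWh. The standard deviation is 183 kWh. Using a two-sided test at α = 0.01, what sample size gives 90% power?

For a one-sample z-test, n = ((z_{α/2} + z_β)·σ/δ)².
z_{α/2} = 2.576 (two-sided α = 0.01); z_β = 1.282 (power 90% → β = 0.1).
n = (3.858 × 183 / 148)² = 22.76
Round up: n = 23.

23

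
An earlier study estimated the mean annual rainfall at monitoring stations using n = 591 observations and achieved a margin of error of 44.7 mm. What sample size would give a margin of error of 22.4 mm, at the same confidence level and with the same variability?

2354

Margin of error scales as 1/√n, so n₂ = n₁·(E₁/E₂)².
n₂ = 591 × (44.7/22.4)² = 591 × 3.982 = 2353.36
Round up: n₂ = 2354.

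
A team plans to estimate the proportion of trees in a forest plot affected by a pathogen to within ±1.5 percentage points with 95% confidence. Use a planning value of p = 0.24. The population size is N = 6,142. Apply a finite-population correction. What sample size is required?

2067

For a proportion with margin E = 0.015 at 95% confidence, z = 1.960.
n = p̂(1−p̂)(z/E)² = 0.24 × 0.76 × (1.960/0.015)² = 3114.26 — call this n₀.
Finite-population correction with N = 6,142: n = n₀ / (1 + (n₀−1)/N) = 3114.26 / 1.507 = 2066.53
Round up: n = 2067.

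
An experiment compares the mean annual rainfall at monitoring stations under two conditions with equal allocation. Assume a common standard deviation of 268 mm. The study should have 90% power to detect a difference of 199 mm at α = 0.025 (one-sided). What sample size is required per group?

39 per group

For two equal groups, n per group = 2·((z_α + z_β)·σ/δ)².
z_α = 1.960; z_β = 1.282 (power 90%).
n = 2 × (3.242 × 268 / 199)² = 2 × 19.06 = 38.12
Round up: n = 39 per group.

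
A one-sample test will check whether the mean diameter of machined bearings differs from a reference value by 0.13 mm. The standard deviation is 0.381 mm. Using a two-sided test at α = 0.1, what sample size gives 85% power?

62

For a one-sample z-test, n = ((z_{α/2} + z_β)·σ/δ)².
z_{α/2} = 1.645 (two-sided α = 0.1); z_β = 1.036 (power 85% → β = 0.15).
n = (2.681 × 0.381 / 0.13)² = 61.74
Round up: n = 62.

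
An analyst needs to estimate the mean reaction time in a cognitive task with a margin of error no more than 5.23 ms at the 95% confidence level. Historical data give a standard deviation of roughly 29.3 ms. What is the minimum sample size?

For a mean, the margin of error is E = z·σ/√n, so n = (zσ/E)².
At 95% confidence, z = 1.960.
n = (1.960 × 29.3 / 5.23)² = 120.57
Round up: n = 121.

n = 121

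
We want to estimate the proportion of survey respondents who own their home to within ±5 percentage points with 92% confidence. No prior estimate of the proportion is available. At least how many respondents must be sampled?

307

For a proportion with margin E = 0.05 at 92% confidence, z = 1.751.
With no prior estimate, use p = 0.5, which maximizes p(1−p) at 0.25.
n = 0.25 × (z/E)² = 0.25 × (1.751/0.05)² = 306.60
Round up: n = 307.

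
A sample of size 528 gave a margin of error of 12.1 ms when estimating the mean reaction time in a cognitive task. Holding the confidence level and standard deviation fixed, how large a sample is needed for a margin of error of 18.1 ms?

Margin of error scales as 1/√n, so n₂ = n₁·(E₁/E₂)².
n₂ = 528 × (12.1/18.1)² = 528 × 0.4469 = 235.96
Round up: n₂ = 236.

236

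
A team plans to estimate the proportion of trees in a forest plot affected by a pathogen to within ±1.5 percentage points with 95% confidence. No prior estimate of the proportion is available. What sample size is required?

4269

For a proportion with margin E = 0.015 at 95% confidence, z = 1.960.
With no prior estimate, use p = 0.5, which maximizes p(1−p) at 0.25.
n = 0.25 × (z/E)² = 0.25 × (1.960/0.015)² = 4268.44
Round up: n = 4269.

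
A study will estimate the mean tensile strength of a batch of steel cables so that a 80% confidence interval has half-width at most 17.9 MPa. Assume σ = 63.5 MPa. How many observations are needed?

For a mean, the margin of error is E = z·σ/√n, so n = (zσ/E)².
At 80% confidence, z = 1.282.
n = (1.282 × 63.5 / 17.9)² = 20.68
Round up: n = 21.

21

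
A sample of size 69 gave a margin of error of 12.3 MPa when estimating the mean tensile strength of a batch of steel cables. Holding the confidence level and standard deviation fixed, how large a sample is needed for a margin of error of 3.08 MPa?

1101

Margin of error scales as 1/√n, so n₂ = n₁·(E₁/E₂)².
n₂ = 69 × (12.3/3.08)² = 69 × 15.95 = 1100.55
Round up: n₂ = 1101.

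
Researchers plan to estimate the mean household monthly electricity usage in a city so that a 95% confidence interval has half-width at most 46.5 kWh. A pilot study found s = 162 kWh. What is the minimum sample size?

47

For a mean, the margin of error is E = z·σ/√n, so n = (zσ/E)².
At 95% confidence, z = 1.960.
n = (1.960 × 162 / 46.5)² = 46.63
Round up: n = 47.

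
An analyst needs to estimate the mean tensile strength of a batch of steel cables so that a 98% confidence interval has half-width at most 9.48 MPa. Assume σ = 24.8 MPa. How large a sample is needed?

n = 38

For a mean, the margin of error is E = z·σ/√n, so n = (zσ/E)².
At 98% confidence, z = 2.326.
n = (2.326 × 24.8 / 9.48)² = 37.03
Round up: n = 38.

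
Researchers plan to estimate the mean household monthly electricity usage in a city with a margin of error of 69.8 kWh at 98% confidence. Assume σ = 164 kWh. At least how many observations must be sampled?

For a mean, the margin of error is E = z·σ/√n, so n = (zσ/E)².
At 98% confidence, z = 2.326.
n = (2.326 × 164 / 69.8)² = 29.87
Round up: n = 30.

30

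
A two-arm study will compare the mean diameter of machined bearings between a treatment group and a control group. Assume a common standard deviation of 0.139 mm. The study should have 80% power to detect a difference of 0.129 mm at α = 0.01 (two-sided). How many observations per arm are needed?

For two equal groups, n per group = 2·((z_{α/2} + z_β)·σ/δ)².
z_{α/2} = 2.576; z_β = 0.842 (power 80%).
n = 2 × (3.418 × 0.139 / 0.129)² = 2 × 13.56 = 27.12
Round up: n = 28 per group.

28 per group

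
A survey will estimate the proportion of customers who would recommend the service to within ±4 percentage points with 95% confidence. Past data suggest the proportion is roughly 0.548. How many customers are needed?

595

For a proportion with margin E = 0.04 at 95% confidence, z = 1.960.
n = p̂(1−p̂)(z/E)² = 0.548 × 0.452 × (1.960/0.04)² = 594.72
Round up: n = 595.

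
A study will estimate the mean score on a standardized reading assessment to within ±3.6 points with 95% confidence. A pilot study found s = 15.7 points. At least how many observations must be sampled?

74

For a mean, the margin of error is E = z·σ/√n, so n = (zσ/E)².
At 95% confidence, z = 1.960.
n = (1.960 × 15.7 / 3.6)² = 73.06
Round up: n = 74.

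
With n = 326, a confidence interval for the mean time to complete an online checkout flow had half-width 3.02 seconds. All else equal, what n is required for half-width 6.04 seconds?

Margin of error scales as 1/√n, so n₂ = n₁·(E₁/E₂)².
n₂ = 326 × (3.02/6.04)² = 326 × 0.25 = 81.50
Round up: n₂ = 82.

n = 82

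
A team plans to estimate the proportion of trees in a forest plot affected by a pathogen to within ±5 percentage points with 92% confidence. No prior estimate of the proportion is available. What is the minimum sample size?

For a proportion with margin E = 0.05 at 92% confidence, z = 1.751.
With no prior estimate, use p = 0.5, which maximizes p(1−p) at 0.25.
n = 0.25 × (z/E)² = 0.25 × (1.751/0.05)² = 306.60
Round up: n = 307.

n = 307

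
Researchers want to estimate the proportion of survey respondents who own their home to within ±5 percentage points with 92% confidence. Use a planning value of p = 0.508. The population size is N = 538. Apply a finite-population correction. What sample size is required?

For a proportion with margin E = 0.05 at 92% confidence, z = 1.751.
n = p̂(1−p̂)(z/E)² = 0.508 × 0.492 × (1.751/0.05)² = 306.52 — call this n₀.
Finite-population correction with N = 538: n = n₀ / (1 + (n₀−1)/N) = 306.52 / 1.568 = 195.48
Round up: n = 196.

196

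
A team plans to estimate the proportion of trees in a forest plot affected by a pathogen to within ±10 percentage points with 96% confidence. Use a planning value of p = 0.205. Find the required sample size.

For a proportion with margin E = 0.1 at 96% confidence, z = 2.054.
n = p̂(1−p̂)(z/E)² = 0.205 × 0.795 × (2.054/0.1)² = 68.76
Round up: n = 69.

69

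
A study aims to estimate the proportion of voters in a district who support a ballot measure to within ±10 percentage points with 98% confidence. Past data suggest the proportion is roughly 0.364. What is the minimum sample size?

126

For a proportion with margin E = 0.1 at 98% confidence, z = 2.326.
n = p̂(1−p̂)(z/E)² = 0.364 × 0.636 × (2.326/0.1)² = 125.25
Round up: n = 126.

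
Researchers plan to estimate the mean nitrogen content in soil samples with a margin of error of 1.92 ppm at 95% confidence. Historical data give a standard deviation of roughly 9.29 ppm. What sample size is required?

For a mean, the margin of error is E = z·σ/√n, so n = (zσ/E)².
At 95% confidence, z = 1.960.
n = (1.960 × 9.29 / 1.92)² = 89.94
Round up: n = 90.

90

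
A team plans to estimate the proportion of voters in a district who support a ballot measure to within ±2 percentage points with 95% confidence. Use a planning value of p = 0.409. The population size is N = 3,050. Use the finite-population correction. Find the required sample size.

1319

For a proportion with margin E = 0.02 at 95% confidence, z = 1.960.
n = p̂(1−p̂)(z/E)² = 0.409 × 0.591 × (1.960/0.02)² = 2321.47 — call this n₀.
Finite-population correction with N = 3,050: n = n₀ / (1 + (n₀−1)/N) = 2321.47 / 1.761 = 1318.27
Round up: n = 1319.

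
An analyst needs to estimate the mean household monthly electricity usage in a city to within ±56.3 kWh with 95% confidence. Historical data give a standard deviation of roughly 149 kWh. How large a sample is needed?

For a mean, the margin of error is E = z·σ/√n, so n = (zσ/E)².
At 95% confidence, z = 1.960.
n = (1.960 × 149 / 56.3)² = 26.91
Round up: n = 27.

27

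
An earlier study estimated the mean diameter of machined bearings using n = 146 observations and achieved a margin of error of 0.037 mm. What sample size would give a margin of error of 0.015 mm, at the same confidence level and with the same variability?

889

Margin of error scales as 1/√n, so n₂ = n₁·(E₁/E₂)².
n₂ = 146 × (0.037/0.015)² = 146 × 6.084 = 888.26
Round up: n₂ = 889.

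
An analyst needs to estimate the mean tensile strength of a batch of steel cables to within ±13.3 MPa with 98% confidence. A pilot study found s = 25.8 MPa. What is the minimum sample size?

For a mean, the margin of error is E = z·σ/√n, so n = (zσ/E)².
At 98% confidence, z = 2.326.
n = (2.326 × 25.8 / 13.3)² = 20.36
Round up: n = 21.

n = 21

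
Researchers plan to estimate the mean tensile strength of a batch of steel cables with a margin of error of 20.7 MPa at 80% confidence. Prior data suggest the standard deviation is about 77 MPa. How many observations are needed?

For a mean, the margin of error is E = z·σ/√n, so n = (zσ/E)².
At 80% confidence, z = 1.282.
n = (1.282 × 77 / 20.7)² = 22.74
Round up: n = 23.

23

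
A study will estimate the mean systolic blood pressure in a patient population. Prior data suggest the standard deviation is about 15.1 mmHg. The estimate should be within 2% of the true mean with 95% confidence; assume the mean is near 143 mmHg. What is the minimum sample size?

For a mean, the margin of error is E = z·σ/√n, so n = (zσ/E)².
At 95% confidence, z = 1.960.
E = 2% of 143 = 2.86 mmHg.
n = (1.960 × 15.1 / 2.86)² = 107.09
Round up: n = 108.

108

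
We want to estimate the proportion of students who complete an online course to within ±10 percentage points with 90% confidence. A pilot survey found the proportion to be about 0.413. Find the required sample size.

66

For a proportion with margin E = 0.1 at 90% confidence, z = 1.645.
n = p̂(1−p̂)(z/E)² = 0.413 × 0.587 × (1.645/0.1)² = 65.60
Round up: n = 66.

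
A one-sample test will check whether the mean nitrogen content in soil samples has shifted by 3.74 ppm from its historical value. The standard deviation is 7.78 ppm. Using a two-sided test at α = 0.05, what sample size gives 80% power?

34

For a one-sample z-test, n = ((z_{α/2} + z_β)·σ/δ)².
z_{α/2} = 1.960 (two-sided α = 0.05); z_β = 0.842 (power 80% → β = 0.2).
n = (2.802 × 7.78 / 3.74)² = 33.97
Round up: n = 34.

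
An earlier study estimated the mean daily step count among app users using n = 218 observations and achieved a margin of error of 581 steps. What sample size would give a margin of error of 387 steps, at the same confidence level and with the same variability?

Margin of error scales as 1/√n, so n₂ = n₁·(E₁/E₂)².
n₂ = 218 × (581/387)² = 218 × 2.254 = 491.37
Round up: n₂ = 492.

492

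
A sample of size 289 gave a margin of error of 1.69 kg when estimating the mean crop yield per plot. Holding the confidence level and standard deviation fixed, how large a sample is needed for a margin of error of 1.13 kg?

Margin of error scales as 1/√n, so n₂ = n₁·(E₁/E₂)².
n₂ = 289 × (1.69/1.13)² = 289 × 2.237 = 646.49
Round up: n₂ = 647.

647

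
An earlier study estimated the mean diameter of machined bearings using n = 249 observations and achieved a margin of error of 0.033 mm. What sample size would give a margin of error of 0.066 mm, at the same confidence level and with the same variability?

63

Margin of error scales as 1/√n, so n₂ = n₁·(E₁/E₂)².
n₂ = 249 × (0.033/0.066)² = 249 × 0.25 = 62.25
Round up: n₂ = 63.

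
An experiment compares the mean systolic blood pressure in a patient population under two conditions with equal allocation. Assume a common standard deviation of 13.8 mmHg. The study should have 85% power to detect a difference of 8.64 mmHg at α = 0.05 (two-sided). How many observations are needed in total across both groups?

For two equal groups, n per group = 2·((z_{α/2} + z_β)·σ/δ)².
z_{α/2} = 1.960; z_β = 1.036 (power 85%).
n = 2 × (2.996 × 13.8 / 8.64)² = 2 × 22.90 = 45.80
Round up: n = 46 per group.
Total across both groups: 2 × 46 = 92.

92 total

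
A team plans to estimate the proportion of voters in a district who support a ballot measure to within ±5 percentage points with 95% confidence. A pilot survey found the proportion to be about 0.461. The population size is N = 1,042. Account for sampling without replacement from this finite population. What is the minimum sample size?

280

For a proportion with margin E = 0.05 at 95% confidence, z = 1.960.
n = p̂(1−p̂)(z/E)² = 0.461 × 0.539 × (1.960/0.05)² = 381.82 — call this n₀.
Finite-population correction with N = 1,042: n = n₀ / (1 + (n₀−1)/N) = 381.82 / 1.365 = 279.72
Round up: n = 280.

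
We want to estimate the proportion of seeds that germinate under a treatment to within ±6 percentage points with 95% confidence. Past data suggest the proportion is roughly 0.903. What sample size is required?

For a proportion with margin E = 0.06 at 95% confidence, z = 1.960.
n = p̂(1−p̂)(z/E)² = 0.903 × 0.097 × (1.960/0.06)² = 93.47
Round up: n = 94.

94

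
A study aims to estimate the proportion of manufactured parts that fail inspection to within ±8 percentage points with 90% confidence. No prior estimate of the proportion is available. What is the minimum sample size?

106

For a proportion with margin E = 0.08 at 90% confidence, z = 1.645.
With no prior estimate, use p = 0.5, which maximizes p(1−p) at 0.25.
n = 0.25 × (z/E)² = 0.25 × (1.645/0.08)² = 105.70
Round up: n = 106.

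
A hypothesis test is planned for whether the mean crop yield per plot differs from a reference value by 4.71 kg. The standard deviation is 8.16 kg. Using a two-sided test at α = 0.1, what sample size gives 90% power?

For a one-sample z-test, n = ((z_{α/2} + z_β)·σ/δ)².
z_{α/2} = 1.645 (two-sided α = 0.1); z_β = 1.282 (power 90% → β = 0.1).
n = (2.927 × 8.16 / 4.71)² = 25.71
Round up: n = 26.

26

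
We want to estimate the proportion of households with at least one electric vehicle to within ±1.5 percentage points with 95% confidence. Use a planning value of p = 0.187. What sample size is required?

For a proportion with margin E = 0.015 at 95% confidence, z = 1.960.
n = p̂(1−p̂)(z/E)² = 0.187 × 0.813 × (1.960/0.015)² = 2595.74
Round up: n = 2596.

n = 2596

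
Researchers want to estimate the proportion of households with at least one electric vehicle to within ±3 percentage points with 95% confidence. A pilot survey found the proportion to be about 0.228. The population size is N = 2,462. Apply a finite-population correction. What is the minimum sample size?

n = 576

For a proportion with margin E = 0.03 at 95% confidence, z = 1.960.
n = p̂(1−p̂)(z/E)² = 0.228 × 0.772 × (1.960/0.03)² = 751.31 — call this n₀.
Finite-population correction with N = 2,462: n = n₀ / (1 + (n₀−1)/N) = 751.31 / 1.305 = 575.72
Round up: n = 576.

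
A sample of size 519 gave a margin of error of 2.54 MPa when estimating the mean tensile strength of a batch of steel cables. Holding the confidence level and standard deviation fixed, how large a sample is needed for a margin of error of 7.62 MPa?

58

Margin of error scales as 1/√n, so n₂ = n₁·(E₁/E₂)².
n₂ = 519 × (2.54/7.62)² = 519 × 0.1111 = 57.66
Round up: n₂ = 58.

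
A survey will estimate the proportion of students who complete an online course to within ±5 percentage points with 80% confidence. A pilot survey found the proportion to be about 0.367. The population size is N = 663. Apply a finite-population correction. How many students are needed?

n = 125

For a proportion with margin E = 0.05 at 80% confidence, z = 1.282.
n = p̂(1−p̂)(z/E)² = 0.367 × 0.633 × (1.282/0.05)² = 152.72 — call this n₀.
Finite-population correction with N = 663: n = n₀ / (1 + (n₀−1)/N) = 152.72 / 1.229 = 124.26
Round up: n = 125.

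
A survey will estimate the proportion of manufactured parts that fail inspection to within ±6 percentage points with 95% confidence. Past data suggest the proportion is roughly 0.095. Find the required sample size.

For a proportion with margin E = 0.06 at 95% confidence, z = 1.960.
n = p̂(1−p̂)(z/E)² = 0.095 × 0.905 × (1.960/0.06)² = 91.74
Round up: n = 92.

n = 92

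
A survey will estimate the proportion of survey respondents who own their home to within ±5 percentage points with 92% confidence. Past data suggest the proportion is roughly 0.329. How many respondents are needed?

271

For a proportion with margin E = 0.05 at 92% confidence, z = 1.751.
n = p̂(1−p̂)(z/E)² = 0.329 × 0.671 × (1.751/0.05)² = 270.74
Round up: n = 271.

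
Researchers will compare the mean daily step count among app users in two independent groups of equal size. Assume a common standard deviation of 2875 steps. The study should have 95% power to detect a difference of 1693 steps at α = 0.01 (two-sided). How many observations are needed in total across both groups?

206 total

For two equal groups, n per group = 2·((z_{α/2} + z_β)·σ/δ)².
z_{α/2} = 2.576; z_β = 1.645 (power 95%).
n = 2 × (4.221 × 2875 / 1693)² = 2 × 51.38 = 102.76
Round up: n = 103 per group.
Total across both groups: 2 × 103 = 206.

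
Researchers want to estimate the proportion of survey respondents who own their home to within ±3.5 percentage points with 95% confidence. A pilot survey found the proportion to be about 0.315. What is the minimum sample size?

677

For a proportion with margin E = 0.035 at 95% confidence, z = 1.960.
n = p̂(1−p̂)(z/E)² = 0.315 × 0.685 × (1.960/0.035)² = 676.67
Round up: n = 677.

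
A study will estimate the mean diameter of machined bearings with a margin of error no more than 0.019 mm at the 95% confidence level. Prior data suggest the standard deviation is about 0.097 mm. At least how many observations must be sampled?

For a mean, the margin of error is E = z·σ/√n, so n = (zσ/E)².
At 95% confidence, z = 1.960.
n = (1.960 × 0.097 / 0.019)² = 100.13
Round up: n = 101.

n = 101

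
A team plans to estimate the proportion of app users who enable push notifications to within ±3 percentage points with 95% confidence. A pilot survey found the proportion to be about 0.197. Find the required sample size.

676

For a proportion with margin E = 0.03 at 95% confidence, z = 1.960.
n = p̂(1−p̂)(z/E)² = 0.197 × 0.803 × (1.960/0.03)² = 675.23
Round up: n = 676.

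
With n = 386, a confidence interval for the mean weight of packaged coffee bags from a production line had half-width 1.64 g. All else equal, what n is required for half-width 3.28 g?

Margin of error scales as 1/√n, so n₂ = n₁·(E₁/E₂)².
n₂ = 386 × (1.64/3.28)² = 386 × 0.25 = 96.50
Round up: n₂ = 97.

97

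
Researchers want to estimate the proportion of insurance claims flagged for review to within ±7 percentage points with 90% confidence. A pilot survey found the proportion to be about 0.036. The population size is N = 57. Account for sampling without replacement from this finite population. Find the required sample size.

n = 15

For a proportion with margin E = 0.07 at 90% confidence, z = 1.645.
n = p̂(1−p̂)(z/E)² = 0.036 × 0.964 × (1.645/0.07)² = 19.17 — call this n₀.
Finite-population correction with N = 57: n = n₀ / (1 + (n₀−1)/N) = 19.17 / 1.319 = 14.53
Round up: n = 15.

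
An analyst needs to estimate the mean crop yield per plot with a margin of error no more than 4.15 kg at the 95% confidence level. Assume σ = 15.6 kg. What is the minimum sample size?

55

For a mean, the margin of error is E = z·σ/√n, so n = (zσ/E)².
At 95% confidence, z = 1.960.
n = (1.960 × 15.6 / 4.15)² = 54.28
Round up: n = 55.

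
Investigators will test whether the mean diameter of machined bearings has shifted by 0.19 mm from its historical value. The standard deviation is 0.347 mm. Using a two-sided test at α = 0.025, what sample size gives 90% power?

For a one-sample z-test, n = ((z_{α/2} + z_β)·σ/δ)².
z_{α/2} = 2.241 (two-sided α = 0.025); z_β = 1.282 (power 90% → β = 0.1).
n = (3.523 × 0.347 / 0.19)² = 41.40
Round up: n = 42.

n = 42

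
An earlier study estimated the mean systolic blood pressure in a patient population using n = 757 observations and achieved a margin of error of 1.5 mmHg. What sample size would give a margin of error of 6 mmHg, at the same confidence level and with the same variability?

Margin of error scales as 1/√n, so n₂ = n₁·(E₁/E₂)².
n₂ = 757 × (1.5/6)² = 757 × 0.0625 = 47.31
Round up: n₂ = 48.

48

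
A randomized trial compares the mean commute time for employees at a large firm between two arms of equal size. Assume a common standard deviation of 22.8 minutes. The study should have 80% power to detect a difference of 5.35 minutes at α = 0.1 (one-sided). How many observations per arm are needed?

164 per group

For two equal groups, n per group = 2·((z_α + z_β)·σ/δ)².
z_α = 1.282; z_β = 0.842 (power 80%).
n = 2 × (2.124 × 22.8 / 5.35)² = 2 × 81.94 = 163.88
Round up: n = 164 per group.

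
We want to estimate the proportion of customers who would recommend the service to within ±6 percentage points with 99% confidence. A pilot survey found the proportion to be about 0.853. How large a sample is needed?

232

For a proportion with margin E = 0.06 at 99% confidence, z = 2.576.
n = p̂(1−p̂)(z/E)² = 0.853 × 0.147 × (2.576/0.06)² = 231.13
Round up: n = 232.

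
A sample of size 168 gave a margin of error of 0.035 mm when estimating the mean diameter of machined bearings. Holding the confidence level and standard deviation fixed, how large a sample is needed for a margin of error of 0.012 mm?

n = 1430

Margin of error scales as 1/√n, so n₂ = n₁·(E₁/E₂)².
n₂ = 168 × (0.035/0.012)² = 168 × 8.507 = 1429.18
Round up: n₂ = 1430.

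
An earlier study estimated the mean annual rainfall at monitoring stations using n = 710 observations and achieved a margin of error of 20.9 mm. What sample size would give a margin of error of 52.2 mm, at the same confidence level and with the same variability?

Margin of error scales as 1/√n, so n₂ = n₁·(E₁/E₂)².
n₂ = 710 × (20.9/52.2)² = 710 × 0.1603 = 113.81
Round up: n₂ = 114.

114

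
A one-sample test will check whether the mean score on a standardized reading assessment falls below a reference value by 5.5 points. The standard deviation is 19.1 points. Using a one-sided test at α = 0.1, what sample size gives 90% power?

For a one-sample z-test, n = ((z_α + z_β)·σ/δ)².
z_α = 1.282 (one-sided α = 0.1); z_β = 1.282 (power 90% → β = 0.1).
n = (2.564 × 19.1 / 5.5)² = 79.28
Round up: n = 80.

n = 80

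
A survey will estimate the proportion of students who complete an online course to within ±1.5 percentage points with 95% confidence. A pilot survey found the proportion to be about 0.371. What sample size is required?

3985

For a proportion with margin E = 0.015 at 95% confidence, z = 1.960.
n = p̂(1−p̂)(z/E)² = 0.371 × 0.629 × (1.960/0.015)² = 3984.32
Round up: n = 3985.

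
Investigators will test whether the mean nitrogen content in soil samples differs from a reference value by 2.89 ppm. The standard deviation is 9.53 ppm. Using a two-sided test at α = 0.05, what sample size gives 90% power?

For a one-sample z-test, n = ((z_{α/2} + z_β)·σ/δ)².
z_{α/2} = 1.960 (two-sided α = 0.05); z_β = 1.282 (power 90% → β = 0.1).
n = (3.242 × 9.53 / 2.89)² = 114.29
Round up: n = 115.

115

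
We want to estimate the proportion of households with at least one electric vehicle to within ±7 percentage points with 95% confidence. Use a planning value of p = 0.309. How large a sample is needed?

For a proportion with margin E = 0.07 at 95% confidence, z = 1.960.
n = p̂(1−p̂)(z/E)² = 0.309 × 0.691 × (1.960/0.07)² = 167.40
Round up: n = 168.

168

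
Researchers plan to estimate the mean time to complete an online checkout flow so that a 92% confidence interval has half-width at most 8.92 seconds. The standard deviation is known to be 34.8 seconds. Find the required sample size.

n = 47

For a mean, the margin of error is E = z·σ/√n, so n = (zσ/E)².
At 92% confidence, z = 1.751.
n = (1.751 × 34.8 / 8.92)² = 46.67
Round up: n = 47.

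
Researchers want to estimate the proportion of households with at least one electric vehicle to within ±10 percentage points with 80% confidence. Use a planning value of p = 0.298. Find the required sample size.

35

For a proportion with margin E = 0.1 at 80% confidence, z = 1.282.
n = p̂(1−p̂)(z/E)² = 0.298 × 0.702 × (1.282/0.1)² = 34.38
Round up: n = 35.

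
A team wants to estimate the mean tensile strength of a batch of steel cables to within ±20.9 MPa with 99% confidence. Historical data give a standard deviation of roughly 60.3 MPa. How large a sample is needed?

n = 56

For a mean, the margin of error is E = z·σ/√n, so n = (zσ/E)².
At 99% confidence, z = 2.576.
n = (2.576 × 60.3 / 20.9)² = 55.24
Round up: n = 56.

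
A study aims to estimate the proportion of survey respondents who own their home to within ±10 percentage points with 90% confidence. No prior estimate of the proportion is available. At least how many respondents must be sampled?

For a proportion with margin E = 0.1 at 90% confidence, z = 1.645.
With no prior estimate, use p = 0.5, which maximizes p(1−p) at 0.25.
n = 0.25 × (z/E)² = 0.25 × (1.645/0.1)² = 67.65
Round up: n = 68.

68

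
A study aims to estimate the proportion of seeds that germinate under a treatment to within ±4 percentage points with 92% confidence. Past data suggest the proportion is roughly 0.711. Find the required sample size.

For a proportion with margin E = 0.04 at 92% confidence, z = 1.751.
n = p̂(1−p̂)(z/E)² = 0.711 × 0.289 × (1.751/0.04)² = 393.75
Round up: n = 394.

394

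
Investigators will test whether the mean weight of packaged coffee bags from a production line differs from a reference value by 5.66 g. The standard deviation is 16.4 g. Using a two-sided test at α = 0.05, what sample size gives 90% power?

89

For a one-sample z-test, n = ((z_{α/2} + z_β)·σ/δ)².
z_{α/2} = 1.960 (two-sided α = 0.05); z_β = 1.282 (power 90% → β = 0.1).
n = (3.242 × 16.4 / 5.66)² = 88.24
Round up: n = 89.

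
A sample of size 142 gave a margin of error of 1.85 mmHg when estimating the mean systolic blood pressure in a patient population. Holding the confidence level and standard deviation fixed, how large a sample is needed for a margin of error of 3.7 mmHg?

Margin of error scales as 1/√n, so n₂ = n₁·(E₁/E₂)².
n₂ = 142 × (1.85/3.7)² = 142 × 0.25 = 35.50
Round up: n₂ = 36.

n = 36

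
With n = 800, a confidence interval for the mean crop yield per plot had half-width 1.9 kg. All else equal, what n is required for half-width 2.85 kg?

356

Margin of error scales as 1/√n, so n₂ = n₁·(E₁/E₂)².
n₂ = 800 × (1.9/2.85)² = 800 × 0.4444 = 355.52
Round up: n₂ = 356.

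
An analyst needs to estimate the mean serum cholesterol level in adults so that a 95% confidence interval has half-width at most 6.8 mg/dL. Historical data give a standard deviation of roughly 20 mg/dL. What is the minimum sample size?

For a mean, the margin of error is E = z·σ/√n, so n = (zσ/E)².
At 95% confidence, z = 1.960.
n = (1.960 × 20 / 6.8)² = 33.23
Round up: n = 34.

n = 34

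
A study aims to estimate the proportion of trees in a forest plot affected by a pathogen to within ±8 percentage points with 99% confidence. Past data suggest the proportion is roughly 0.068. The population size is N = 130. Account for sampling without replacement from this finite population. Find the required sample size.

For a proportion with margin E = 0.08 at 99% confidence, z = 2.576.
n = p̂(1−p̂)(z/E)² = 0.068 × 0.932 × (2.576/0.08)² = 65.71 — call this n₀.
Finite-population correction with N = 130: n = n₀ / (1 + (n₀−1)/N) = 65.71 / 1.498 = 43.87
Round up: n = 44.

44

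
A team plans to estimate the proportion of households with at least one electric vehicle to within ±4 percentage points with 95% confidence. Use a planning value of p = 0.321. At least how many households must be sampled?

For a proportion with margin E = 0.04 at 95% confidence, z = 1.960.
n = p̂(1−p̂)(z/E)² = 0.321 × 0.679 × (1.960/0.04)² = 523.32
Round up: n = 524.

524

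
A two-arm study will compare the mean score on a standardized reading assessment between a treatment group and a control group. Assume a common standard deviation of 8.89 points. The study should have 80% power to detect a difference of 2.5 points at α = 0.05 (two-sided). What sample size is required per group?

For two equal groups, n per group = 2·((z_{α/2} + z_β)·σ/δ)².
z_{α/2} = 1.960; z_β = 0.842 (power 80%).
n = 2 × (2.802 × 8.89 / 2.5)² = 2 × 99.28 = 198.56
Round up: n = 199 per group.

199 per group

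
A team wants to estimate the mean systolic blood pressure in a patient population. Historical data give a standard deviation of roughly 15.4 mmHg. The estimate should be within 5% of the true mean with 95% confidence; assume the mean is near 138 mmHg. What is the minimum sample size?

For a mean, the margin of error is E = z·σ/√n, so n = (zσ/E)².
At 95% confidence, z = 1.960.
E = 5% of 138 = 6.9 mmHg.
n = (1.960 × 15.4 / 6.9)² = 19.14
Round up: n = 20.

20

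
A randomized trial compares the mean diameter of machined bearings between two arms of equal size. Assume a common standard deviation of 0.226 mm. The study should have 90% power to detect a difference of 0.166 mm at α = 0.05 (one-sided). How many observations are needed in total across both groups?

64 total

For two equal groups, n per group = 2·((z_α + z_β)·σ/δ)².
z_α = 1.645; z_β = 1.282 (power 90%).
n = 2 × (2.927 × 0.226 / 0.166)² = 2 × 15.88 = 31.76
Round up: n = 32 per group.
Total across both groups: 2 × 32 = 64.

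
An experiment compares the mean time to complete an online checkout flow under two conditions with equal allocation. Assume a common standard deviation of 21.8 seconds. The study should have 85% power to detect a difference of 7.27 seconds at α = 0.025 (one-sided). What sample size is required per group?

162 per group

For two equal groups, n per group = 2·((z_α + z_β)·σ/δ)².
z_α = 1.960; z_β = 1.036 (power 85%).
n = 2 × (2.996 × 21.8 / 7.27)² = 2 × 80.71 = 161.42
Round up: n = 162 per group.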